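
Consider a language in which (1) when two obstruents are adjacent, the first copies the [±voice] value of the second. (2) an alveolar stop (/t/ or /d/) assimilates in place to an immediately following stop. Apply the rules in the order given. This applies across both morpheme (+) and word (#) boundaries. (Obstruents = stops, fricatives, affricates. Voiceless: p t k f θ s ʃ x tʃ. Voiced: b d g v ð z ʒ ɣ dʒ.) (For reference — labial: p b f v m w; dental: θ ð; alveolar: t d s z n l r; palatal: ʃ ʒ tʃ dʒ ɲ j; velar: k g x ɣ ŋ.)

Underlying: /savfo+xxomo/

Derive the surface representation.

Rule 1: /v/ before /f/ (voiceless) → [f]
After rule 1: saffo+xxomo
Rule 2: no segment meets the rule's conditions; no change.

[saffo+xxomo]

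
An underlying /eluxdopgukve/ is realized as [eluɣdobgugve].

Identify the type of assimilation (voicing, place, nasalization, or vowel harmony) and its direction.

/x/→[ɣ] /p/→[b] /k/→[g].
Each target copies a feature from the following segment, so the direction is regressive.

voicing assimilation, regressive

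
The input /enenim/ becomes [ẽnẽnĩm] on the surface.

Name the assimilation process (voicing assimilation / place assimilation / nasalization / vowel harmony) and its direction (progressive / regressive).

nasalization, regressive

/e/→[ẽ] /e/→[ẽ] /i/→[ĩ].
Each target copies a feature from the following segment, so the direction is regressive.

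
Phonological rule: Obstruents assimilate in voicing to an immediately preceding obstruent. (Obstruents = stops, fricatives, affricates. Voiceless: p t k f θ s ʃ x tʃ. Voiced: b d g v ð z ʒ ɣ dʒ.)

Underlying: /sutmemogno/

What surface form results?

no segment meets the rule's conditions; no change.

[sutmemogno]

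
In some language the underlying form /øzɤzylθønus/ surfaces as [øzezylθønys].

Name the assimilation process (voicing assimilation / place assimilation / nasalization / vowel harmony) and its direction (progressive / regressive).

vowel harmony, progressive

/ɤ/→[e] /u/→[y].
Vowels agree with the first vowel, so the harmony is progressive.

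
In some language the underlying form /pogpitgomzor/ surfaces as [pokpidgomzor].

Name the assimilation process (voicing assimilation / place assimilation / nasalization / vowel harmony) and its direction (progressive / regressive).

voicing assimilation, regressive

/g/→[k] /t/→[d].
Each target copies a feature from the following segment, so the direction is regressive.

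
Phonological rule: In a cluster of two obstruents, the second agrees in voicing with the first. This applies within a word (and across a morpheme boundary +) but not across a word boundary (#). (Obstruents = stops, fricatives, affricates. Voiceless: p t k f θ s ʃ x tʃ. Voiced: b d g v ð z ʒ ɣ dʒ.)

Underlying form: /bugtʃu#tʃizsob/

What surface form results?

/tʃ/ after /g/ (voiced) → [dʒ]
/s/ after /z/ (voiced) → [z]

[bugdʒu#tʃizzob]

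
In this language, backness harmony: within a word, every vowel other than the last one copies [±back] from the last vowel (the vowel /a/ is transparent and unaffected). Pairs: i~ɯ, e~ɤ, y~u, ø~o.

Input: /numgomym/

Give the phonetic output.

/u/ harmonizes with /y/ ([-back]) → [y]
/o/ harmonizes with /y/ ([-back]) → [ø]

[nymgømym]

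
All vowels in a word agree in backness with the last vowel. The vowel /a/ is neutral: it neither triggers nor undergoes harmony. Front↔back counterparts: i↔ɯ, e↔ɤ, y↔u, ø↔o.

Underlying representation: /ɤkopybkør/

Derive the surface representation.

/ɤ/ harmonizes with /ø/ ([-back]) → [e]
/o/ harmonizes with /ø/ ([-back]) → [ø]

[ekøpybkør]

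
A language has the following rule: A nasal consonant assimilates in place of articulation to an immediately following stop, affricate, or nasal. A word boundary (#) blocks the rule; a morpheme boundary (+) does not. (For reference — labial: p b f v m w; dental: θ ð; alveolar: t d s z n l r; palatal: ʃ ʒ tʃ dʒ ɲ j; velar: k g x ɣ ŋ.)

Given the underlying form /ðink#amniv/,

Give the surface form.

[ðiŋk#anniv]

/n/ before /k/ (velar) → [ŋ]
/m/ before /n/ (alveolar) → [n]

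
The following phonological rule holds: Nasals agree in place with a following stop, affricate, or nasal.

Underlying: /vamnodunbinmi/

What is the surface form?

/m/ before /n/ (alveolar) → [n]
/n/ before /b/ (labial) → [m]
/n/ before /m/ (labial) → [m]

[vannodumbimmi]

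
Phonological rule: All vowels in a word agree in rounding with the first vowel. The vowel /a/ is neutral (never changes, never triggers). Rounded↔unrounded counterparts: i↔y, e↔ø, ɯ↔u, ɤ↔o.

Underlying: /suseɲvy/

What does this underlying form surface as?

/e/ harmonizes with /u/ ([+round]) → [ø]

[susøɲvy]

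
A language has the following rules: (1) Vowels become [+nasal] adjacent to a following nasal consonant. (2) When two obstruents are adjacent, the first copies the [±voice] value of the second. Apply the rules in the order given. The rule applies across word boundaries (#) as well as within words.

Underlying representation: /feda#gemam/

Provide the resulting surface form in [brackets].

[feda#gẽmãm]

Rule 1: /e/ before nasal /m/ → [ẽ]
Rule 1: /a/ before nasal /m/ → [ã]
After rule 1: feda#gẽmãm
Rule 2: no segment meets the rule's conditions; no change.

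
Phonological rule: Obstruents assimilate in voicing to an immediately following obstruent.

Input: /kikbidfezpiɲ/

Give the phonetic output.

[kigbitfespiɲ]

/k/ before /b/ (voiced) → [g]
/d/ before /f/ (voiceless) → [t]
/z/ before /p/ (voiceless) → [s]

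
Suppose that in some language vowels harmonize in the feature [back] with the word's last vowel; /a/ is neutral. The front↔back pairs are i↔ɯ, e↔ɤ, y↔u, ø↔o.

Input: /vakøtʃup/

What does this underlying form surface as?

[vakotʃup]

/ø/ harmonizes with /u/ ([+back]) → [o]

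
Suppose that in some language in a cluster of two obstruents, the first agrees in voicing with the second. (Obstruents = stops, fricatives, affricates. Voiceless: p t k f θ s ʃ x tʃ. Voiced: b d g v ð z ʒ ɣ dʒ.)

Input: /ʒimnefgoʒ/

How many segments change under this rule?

1

/f/ before /g/ (voiced) → [v]
1 segment changes.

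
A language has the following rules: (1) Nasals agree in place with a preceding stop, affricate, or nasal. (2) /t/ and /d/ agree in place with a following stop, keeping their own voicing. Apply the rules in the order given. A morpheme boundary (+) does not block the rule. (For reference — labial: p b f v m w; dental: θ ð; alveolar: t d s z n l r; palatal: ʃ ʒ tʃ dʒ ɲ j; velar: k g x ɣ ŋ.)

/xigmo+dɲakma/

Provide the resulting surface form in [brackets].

Rule 1: /m/ after /g/ (velar) → [ŋ]
Rule 1: /ɲ/ after /d/ (alveolar) → [n]
Rule 1: /m/ after /k/ (velar) → [ŋ]
After rule 1: xigŋo+dnakŋa
Rule 2: no segment meets the rule's conditions; no change.

[xigŋo+dnakŋa]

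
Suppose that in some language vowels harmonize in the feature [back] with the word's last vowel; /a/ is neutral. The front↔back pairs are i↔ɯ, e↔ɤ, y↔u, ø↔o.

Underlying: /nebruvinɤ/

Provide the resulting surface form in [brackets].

/e/ harmonizes with /ɤ/ ([+back]) → [ɤ]
/i/ harmonizes with /ɤ/ ([+back]) → [ɯ]

[nɤbruvɯnɤ]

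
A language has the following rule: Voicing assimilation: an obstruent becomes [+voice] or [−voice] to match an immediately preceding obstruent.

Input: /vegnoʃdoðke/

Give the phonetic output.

/d/ after /ʃ/ (voiceless) → [t]
/k/ after /ð/ (voiced) → [g]

[vegnoʃtoðge]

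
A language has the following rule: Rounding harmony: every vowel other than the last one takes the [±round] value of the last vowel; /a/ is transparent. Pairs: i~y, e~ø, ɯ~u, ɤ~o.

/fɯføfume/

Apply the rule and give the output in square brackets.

[fɯfefɯme]

/ø/ harmonizes with /e/ ([-round]) → [e]
/u/ harmonizes with /e/ ([-round]) → [ɯ]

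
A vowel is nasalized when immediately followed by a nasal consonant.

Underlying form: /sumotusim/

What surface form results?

/u/ before nasal /m/ → [ũ]
/i/ before nasal /m/ → [ĩ]

[sũmotusĩm]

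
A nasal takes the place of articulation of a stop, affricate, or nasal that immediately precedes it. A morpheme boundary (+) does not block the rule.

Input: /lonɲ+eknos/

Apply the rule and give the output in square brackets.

[lonn+ekŋos]

/ɲ/ after /n/ (alveolar) → [n]
/n/ after /k/ (velar) → [ŋ]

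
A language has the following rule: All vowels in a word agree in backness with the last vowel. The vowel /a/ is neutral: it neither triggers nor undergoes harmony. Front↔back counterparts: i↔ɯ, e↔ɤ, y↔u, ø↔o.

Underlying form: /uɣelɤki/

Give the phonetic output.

[yɣeleki]

/u/ harmonizes with /i/ ([-back]) → [y]
/ɤ/ harmonizes with /i/ ([-back]) → [e]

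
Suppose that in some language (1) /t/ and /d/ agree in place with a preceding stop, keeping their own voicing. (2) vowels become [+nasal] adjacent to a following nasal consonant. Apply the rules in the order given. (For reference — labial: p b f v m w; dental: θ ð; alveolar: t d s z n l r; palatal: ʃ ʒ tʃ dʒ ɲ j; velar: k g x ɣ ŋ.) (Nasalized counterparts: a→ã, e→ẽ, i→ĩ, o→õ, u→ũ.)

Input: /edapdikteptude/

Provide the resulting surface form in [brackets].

[edapbikkeppude]

Rule 1: /d/ after /p/ (labial) → [b]
Rule 1: /t/ after /k/ (velar) → [k]
Rule 1: /t/ after /p/ (labial) → [p]
After rule 1: edapbikkeppude
Rule 2: no segment meets the rule's conditions; no change.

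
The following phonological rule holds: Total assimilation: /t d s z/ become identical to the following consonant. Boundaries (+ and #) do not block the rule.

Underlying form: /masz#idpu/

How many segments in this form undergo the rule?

/s/ before /z/ → [z] (total assimilation)
/d/ before /p/ → [p] (total assimilation)
2 segments change.

2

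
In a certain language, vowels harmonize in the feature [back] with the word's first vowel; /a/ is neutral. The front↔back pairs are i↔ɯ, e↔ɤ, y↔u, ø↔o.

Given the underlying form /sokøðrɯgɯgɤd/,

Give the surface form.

/ø/ harmonizes with /o/ ([+back]) → [o]

[sokoðrɯgɯgɤd]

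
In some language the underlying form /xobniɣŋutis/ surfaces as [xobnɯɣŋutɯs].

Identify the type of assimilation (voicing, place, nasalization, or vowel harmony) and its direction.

vowel harmony, progressive

/i/→[ɯ] /i/→[ɯ].
Vowels agree with the first vowel, so the harmony is progressive.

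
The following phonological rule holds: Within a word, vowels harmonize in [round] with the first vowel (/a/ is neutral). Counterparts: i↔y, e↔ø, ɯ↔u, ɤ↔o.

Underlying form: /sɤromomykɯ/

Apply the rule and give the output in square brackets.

/o/ harmonizes with /ɤ/ ([-round]) → [ɤ]
/o/ harmonizes with /ɤ/ ([-round]) → [ɤ]
/y/ harmonizes with /ɤ/ ([-round]) → [i]

[sɤrɤmɤmikɯ]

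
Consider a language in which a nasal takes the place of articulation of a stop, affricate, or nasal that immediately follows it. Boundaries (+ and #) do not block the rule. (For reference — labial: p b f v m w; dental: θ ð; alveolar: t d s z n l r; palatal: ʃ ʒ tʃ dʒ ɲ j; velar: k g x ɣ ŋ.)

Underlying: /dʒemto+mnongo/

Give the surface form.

[dʒento+nnoŋgo]

/m/ before /t/ (alveolar) → [n]
/m/ before /n/ (alveolar) → [n]
/n/ before /g/ (velar) → [ŋ]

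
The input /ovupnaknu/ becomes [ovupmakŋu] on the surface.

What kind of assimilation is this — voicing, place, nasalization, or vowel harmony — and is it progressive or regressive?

/n/→[m] /n/→[ŋ].
Each target copies a feature from the preceding segment, so the direction is progressive.

place assimilation, progressive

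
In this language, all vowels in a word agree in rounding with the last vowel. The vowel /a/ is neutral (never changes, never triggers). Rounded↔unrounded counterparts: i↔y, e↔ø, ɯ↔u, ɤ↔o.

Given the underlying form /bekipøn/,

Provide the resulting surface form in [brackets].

/e/ harmonizes with /ø/ ([+round]) → [ø]
/i/ harmonizes with /ø/ ([+round]) → [y]

[bøkypøn]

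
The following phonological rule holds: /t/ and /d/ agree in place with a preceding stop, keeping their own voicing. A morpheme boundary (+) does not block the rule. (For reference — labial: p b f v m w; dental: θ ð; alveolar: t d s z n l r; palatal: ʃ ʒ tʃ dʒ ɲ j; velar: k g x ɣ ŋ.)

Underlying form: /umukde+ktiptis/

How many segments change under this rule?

3

/d/ after /k/ (velar) → [g]
/t/ after /k/ (velar) → [k]
/t/ after /p/ (labial) → [p]
3 segments change.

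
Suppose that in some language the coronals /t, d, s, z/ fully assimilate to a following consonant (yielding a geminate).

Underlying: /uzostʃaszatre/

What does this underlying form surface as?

/s/ before /tʃ/ → [tʃ] (total assimilation)
/s/ before /z/ → [z] (total assimilation)
/t/ before /r/ → [r] (total assimilation)

[uzotʃtʃazzarre]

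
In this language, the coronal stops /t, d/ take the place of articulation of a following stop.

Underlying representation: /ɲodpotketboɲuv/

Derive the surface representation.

/d/ before /p/ (labial) → [b]
/t/ before /k/ (velar) → [k]
/t/ before /b/ (labial) → [p]

[ɲobpokkepboɲuv]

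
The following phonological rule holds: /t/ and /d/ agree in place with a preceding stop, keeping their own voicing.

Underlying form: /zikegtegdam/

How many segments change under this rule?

/t/ after /g/ (velar) → [k]
/d/ after /g/ (velar) → [g]
2 segments change.

2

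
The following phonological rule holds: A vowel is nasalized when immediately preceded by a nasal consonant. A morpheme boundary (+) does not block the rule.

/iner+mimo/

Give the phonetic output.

[inẽr+mĩmõ]

/e/ after nasal /n/ → [ẽ]
/i/ after nasal /m/ → [ĩ]
/o/ after nasal /m/ → [õ]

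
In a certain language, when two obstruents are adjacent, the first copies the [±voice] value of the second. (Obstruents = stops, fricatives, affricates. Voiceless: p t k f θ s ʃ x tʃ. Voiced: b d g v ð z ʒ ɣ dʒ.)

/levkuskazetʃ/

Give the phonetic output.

[lefkuskazetʃ]

/v/ before /k/ (voiceless) → [f]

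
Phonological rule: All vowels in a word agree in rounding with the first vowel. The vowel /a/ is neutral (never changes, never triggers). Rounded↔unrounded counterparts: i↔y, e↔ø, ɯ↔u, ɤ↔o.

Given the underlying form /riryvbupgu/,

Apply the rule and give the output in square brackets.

/y/ harmonizes with /i/ ([-round]) → [i]
/u/ harmonizes with /i/ ([-round]) → [ɯ]
/u/ harmonizes with /i/ ([-round]) → [ɯ]

[ririvbɯpgɯ]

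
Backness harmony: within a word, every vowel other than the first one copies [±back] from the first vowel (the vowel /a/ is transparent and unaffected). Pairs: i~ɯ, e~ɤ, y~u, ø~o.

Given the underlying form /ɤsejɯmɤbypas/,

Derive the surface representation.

/e/ harmonizes with /ɤ/ ([+back]) → [ɤ]
/y/ harmonizes with /ɤ/ ([+back]) → [u]

[ɤsɤjɯmɤbupas]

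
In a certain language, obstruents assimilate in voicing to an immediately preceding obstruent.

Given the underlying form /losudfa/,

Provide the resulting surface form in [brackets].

/f/ after /d/ (voiced) → [v]

[losudva]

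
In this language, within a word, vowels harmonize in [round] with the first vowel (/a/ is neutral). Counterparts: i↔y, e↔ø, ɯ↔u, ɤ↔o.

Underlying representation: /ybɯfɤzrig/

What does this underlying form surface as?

/ɯ/ harmonizes with /y/ ([+round]) → [u]
/ɤ/ harmonizes with /y/ ([+round]) → [o]
/i/ harmonizes with /y/ ([+round]) → [y]

[ybufozryg]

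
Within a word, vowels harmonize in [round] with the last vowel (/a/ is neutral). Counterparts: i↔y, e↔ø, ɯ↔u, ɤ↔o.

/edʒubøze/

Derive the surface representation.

[edʒɯbeze]

/u/ harmonizes with /e/ ([-round]) → [ɯ]
/ø/ harmonizes with /e/ ([-round]) → [e]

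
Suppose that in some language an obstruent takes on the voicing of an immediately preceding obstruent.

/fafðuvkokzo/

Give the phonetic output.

/ð/ after /f/ (voiceless) → [θ]
/k/ after /v/ (voiced) → [g]
/z/ after /k/ (voiceless) → [s]

[fafθuvgokso]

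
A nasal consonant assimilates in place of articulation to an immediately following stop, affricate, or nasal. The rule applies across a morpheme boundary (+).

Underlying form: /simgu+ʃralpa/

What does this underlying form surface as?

[siŋgu+ʃralpa]

/m/ before /g/ (velar) → [ŋ]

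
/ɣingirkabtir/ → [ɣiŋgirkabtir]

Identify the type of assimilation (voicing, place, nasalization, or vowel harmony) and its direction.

place assimilation, regressive

/n/→[ŋ].
Each target copies a feature from the following segment, so the direction is regressive.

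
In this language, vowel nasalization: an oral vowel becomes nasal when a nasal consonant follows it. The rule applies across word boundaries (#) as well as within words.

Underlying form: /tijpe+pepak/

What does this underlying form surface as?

no segment meets the rule's conditions; no change.

[tijpe+pepak]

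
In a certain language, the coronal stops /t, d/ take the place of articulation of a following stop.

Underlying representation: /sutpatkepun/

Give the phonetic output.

[suppakkepun]

/t/ before /p/ (labial) → [p]
/t/ before /k/ (velar) → [k]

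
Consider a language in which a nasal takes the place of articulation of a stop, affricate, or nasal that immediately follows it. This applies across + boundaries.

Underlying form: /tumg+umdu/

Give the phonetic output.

[tuŋg+undu]

/m/ before /g/ (velar) → [ŋ]
/m/ before /d/ (alveolar) → [n]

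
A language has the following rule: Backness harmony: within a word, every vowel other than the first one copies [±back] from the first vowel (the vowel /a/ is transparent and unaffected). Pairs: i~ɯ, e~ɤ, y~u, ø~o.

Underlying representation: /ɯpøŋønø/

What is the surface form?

[ɯpoŋono]

/ø/ harmonizes with /ɯ/ ([+back]) → [o]
/ø/ harmonizes with /ɯ/ ([+back]) → [o]
/ø/ harmonizes with /ɯ/ ([+back]) → [o]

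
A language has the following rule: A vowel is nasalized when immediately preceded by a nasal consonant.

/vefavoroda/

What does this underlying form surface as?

no segment meets the rule's conditions; no change.

[vefavoroda]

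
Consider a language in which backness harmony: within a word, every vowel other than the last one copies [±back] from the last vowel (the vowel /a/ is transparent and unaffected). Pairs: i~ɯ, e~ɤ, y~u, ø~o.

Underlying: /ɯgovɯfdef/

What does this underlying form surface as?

[igøvifdef]

/ɯ/ harmonizes with /e/ ([-back]) → [i]
/o/ harmonizes with /e/ ([-back]) → [ø]
/ɯ/ harmonizes with /e/ ([-back]) → [i]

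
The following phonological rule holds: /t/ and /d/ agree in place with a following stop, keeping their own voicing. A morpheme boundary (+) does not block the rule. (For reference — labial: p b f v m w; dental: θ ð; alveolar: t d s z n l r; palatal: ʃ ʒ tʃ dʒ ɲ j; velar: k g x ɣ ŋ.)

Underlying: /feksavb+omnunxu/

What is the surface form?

[feksavb+omnunxu]

no segment meets the rule's conditions; no change.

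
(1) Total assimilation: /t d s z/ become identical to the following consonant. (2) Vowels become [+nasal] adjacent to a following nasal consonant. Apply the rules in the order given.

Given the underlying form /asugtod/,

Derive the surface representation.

[asugtod]

Rule 1: no segment meets the rule's conditions; no change.
After rule 1: asugtod
Rule 2: no segment meets the rule's conditions; no change.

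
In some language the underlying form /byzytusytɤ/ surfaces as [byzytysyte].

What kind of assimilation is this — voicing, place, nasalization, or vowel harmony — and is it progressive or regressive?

/u/→[y] /ɤ/→[e].
Vowels agree with the first vowel, so the harmony is progressive.

vowel harmony, progressive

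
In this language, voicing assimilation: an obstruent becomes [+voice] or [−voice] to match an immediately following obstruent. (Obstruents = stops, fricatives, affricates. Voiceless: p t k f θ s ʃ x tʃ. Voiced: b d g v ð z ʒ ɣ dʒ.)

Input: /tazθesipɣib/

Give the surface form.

/z/ before /θ/ (voiceless) → [s]
/p/ before /ɣ/ (voiced) → [b]

[tasθesibɣib]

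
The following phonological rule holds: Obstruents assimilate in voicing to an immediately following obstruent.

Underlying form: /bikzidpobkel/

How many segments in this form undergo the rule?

/k/ before /z/ (voiced) → [g]
/d/ before /p/ (voiceless) → [t]
/b/ before /k/ (voiceless) → [p]
3 segments change.

3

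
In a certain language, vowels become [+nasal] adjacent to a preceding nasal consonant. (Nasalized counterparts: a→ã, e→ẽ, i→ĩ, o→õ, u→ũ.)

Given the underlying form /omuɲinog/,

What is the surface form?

/u/ after nasal /m/ → [ũ]
/i/ after nasal /ɲ/ → [ĩ]
/o/ after nasal /n/ → [õ]

[omũɲĩnõg]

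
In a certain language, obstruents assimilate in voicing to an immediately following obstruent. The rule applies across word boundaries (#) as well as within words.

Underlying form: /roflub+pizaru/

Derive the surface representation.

[roflup+pizaru]

/b/ before /p/ (voiceless) → [p]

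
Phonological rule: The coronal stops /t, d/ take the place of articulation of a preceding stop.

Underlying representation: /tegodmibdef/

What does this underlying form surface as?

/d/ after /b/ (labial) → [b]

[tegodmibbef]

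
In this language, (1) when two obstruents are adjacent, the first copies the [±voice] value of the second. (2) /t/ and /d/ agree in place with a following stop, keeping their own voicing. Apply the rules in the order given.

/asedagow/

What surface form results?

[asedagow]

Rule 1: no segment meets the rule's conditions; no change.
After rule 1: asedagow
Rule 2: no segment meets the rule's conditions; no change.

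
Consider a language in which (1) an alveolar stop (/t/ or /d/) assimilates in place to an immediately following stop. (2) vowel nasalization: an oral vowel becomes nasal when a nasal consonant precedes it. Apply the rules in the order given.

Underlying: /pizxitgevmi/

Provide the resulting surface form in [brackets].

[pizxikgevmĩ]

Rule 1: /t/ before /g/ (velar) → [k]
After rule 1: pizxikgevmi
Rule 2: /i/ after nasal /m/ → [ĩ]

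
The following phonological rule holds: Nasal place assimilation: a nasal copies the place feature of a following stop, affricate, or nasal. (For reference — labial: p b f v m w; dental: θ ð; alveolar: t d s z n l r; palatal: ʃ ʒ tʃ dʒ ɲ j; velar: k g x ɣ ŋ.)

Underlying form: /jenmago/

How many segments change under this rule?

/n/ before /m/ (labial) → [m]
1 segment changes.

1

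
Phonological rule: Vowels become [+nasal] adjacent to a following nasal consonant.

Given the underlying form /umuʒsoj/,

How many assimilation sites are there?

/u/ before nasal /m/ → [ũ]
1 segment changes.

1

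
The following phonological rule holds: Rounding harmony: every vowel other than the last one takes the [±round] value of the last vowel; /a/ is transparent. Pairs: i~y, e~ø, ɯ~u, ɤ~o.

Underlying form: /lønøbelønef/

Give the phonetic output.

[lenebelenef]

/ø/ harmonizes with /e/ ([-round]) → [e]
/ø/ harmonizes with /e/ ([-round]) → [e]
/ø/ harmonizes with /e/ ([-round]) → [e]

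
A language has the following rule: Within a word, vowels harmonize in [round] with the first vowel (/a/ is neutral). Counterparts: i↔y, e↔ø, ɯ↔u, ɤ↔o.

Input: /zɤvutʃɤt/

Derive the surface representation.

/u/ harmonizes with /ɤ/ ([-round]) → [ɯ]

[zɤvɯtʃɤt]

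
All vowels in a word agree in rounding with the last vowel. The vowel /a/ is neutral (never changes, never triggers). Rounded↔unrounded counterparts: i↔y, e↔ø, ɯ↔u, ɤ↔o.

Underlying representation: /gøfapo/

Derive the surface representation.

[gøfapo]

no segment meets the rule's conditions; no change.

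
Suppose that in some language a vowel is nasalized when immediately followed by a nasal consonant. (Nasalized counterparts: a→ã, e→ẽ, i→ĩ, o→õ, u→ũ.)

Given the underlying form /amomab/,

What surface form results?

/a/ before nasal /m/ → [ã]
/o/ before nasal /m/ → [õ]

[ãmõmab]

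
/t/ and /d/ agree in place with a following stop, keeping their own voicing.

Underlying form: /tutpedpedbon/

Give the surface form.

/t/ before /p/ (labial) → [p]
/d/ before /p/ (labial) → [b]
/d/ before /b/ (labial) → [b]

[tuppebpebbon]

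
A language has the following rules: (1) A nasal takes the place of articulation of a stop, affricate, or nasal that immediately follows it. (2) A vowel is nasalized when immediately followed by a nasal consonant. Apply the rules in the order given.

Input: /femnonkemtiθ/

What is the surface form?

Rule 1: /m/ before /n/ (alveolar) → [n]
Rule 1: /n/ before /k/ (velar) → [ŋ]
Rule 1: /m/ before /t/ (alveolar) → [n]
After rule 1: fennoŋkentiθ
Rule 2: /e/ before nasal /n/ → [ẽ]
Rule 2: /o/ before nasal /ŋ/ → [õ]
Rule 2: /e/ before nasal /n/ → [ẽ]

[fẽnnõŋkẽntiθ]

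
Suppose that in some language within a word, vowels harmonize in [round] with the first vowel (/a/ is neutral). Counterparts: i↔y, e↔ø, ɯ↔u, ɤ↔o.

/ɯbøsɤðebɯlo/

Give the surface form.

/ø/ harmonizes with /ɯ/ ([-round]) → [e]
/o/ harmonizes with /ɯ/ ([-round]) → [ɤ]

[ɯbesɤðebɯlɤ]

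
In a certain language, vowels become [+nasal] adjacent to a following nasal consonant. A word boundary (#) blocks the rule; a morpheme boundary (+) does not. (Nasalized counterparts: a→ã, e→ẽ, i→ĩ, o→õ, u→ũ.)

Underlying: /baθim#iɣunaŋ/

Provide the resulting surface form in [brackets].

/i/ before nasal /m/ → [ĩ]
/u/ before nasal /n/ → [ũ]
/a/ before nasal /ŋ/ → [ã]

[baθĩm#iɣũnãŋ]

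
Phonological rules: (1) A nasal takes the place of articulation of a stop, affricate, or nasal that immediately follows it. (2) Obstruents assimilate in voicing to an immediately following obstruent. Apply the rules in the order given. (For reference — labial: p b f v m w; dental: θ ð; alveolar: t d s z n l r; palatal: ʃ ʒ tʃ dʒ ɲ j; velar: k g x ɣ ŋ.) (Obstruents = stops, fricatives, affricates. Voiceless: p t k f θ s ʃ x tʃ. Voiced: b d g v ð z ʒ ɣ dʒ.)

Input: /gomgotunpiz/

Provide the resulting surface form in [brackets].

Rule 1: /m/ before /g/ (velar) → [ŋ]
Rule 1: /n/ before /p/ (labial) → [m]
After rule 1: goŋgotumpiz
Rule 2: no segment meets the rule's conditions; no change.

[goŋgotumpiz]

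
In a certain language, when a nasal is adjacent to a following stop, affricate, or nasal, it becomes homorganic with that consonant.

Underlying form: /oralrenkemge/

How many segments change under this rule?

/n/ before /k/ (velar) → [ŋ]
/m/ before /g/ (velar) → [ŋ]
2 segments change.

2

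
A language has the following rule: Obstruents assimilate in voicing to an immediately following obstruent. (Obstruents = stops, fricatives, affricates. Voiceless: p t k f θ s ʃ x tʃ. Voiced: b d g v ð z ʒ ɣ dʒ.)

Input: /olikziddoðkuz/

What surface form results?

[oligziddoθkuz]

/k/ before /z/ (voiced) → [g]
/ð/ before /k/ (voiceless) → [θ]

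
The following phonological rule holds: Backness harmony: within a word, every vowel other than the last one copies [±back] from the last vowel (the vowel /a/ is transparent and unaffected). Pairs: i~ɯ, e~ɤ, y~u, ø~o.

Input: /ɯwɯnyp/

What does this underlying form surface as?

/ɯ/ harmonizes with /y/ ([-back]) → [i]
/ɯ/ harmonizes with /y/ ([-back]) → [i]

[iwinyp]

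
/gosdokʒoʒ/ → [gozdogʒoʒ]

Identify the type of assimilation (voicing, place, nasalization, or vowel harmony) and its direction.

voicing assimilation, regressive

/s/→[z] /k/→[g].
Each target copies a feature from the following segment, so the direction is regressive.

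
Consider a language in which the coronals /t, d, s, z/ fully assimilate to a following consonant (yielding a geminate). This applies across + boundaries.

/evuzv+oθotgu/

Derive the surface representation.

/z/ before /v/ → [v] (total assimilation)
/t/ before /g/ → [g] (total assimilation)

[evuvv+oθoggu]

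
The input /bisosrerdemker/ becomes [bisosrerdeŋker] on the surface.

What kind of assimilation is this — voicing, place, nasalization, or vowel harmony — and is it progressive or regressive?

place assimilation, regressive

/m/→[ŋ].
Each target copies a feature from the following segment, so the direction is regressive.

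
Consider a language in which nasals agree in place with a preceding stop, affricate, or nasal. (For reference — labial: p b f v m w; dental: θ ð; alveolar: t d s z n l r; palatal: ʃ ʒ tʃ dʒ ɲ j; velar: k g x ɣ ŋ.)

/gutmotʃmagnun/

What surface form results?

[gutnotʃɲagŋun]

/m/ after /t/ (alveolar) → [n]
/m/ after /tʃ/ (palatal) → [ɲ]
/n/ after /g/ (velar) → [ŋ]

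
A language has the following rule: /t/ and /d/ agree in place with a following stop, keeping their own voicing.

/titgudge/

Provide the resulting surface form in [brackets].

[tikgugge]

/t/ before /g/ (velar) → [k]
/d/ before /g/ (velar) → [g]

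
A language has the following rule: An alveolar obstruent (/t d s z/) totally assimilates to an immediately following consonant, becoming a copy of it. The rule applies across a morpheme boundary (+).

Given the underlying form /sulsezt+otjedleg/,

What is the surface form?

/z/ before /t/ → [t] (total assimilation)
/t/ before /j/ → [j] (total assimilation)
/d/ before /l/ → [l] (total assimilation)

[sulsett+ojjelleg]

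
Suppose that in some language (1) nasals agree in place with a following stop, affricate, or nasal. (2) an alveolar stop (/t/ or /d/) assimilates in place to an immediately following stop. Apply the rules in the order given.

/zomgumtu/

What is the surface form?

[zoŋguntu]

Rule 1: /m/ before /g/ (velar) → [ŋ]
Rule 1: /m/ before /t/ (alveolar) → [n]
After rule 1: zoŋguntu
Rule 2: no segment meets the rule's conditions; no change.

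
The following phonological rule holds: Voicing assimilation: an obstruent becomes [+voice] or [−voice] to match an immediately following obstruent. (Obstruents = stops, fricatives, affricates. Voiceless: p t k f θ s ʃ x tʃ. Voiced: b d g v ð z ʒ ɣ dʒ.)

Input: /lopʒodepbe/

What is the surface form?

/p/ before /ʒ/ (voiced) → [b]
/p/ before /b/ (voiced) → [b]

[lobʒodebbe]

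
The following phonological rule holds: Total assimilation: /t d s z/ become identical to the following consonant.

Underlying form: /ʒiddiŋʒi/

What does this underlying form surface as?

[ʒiddiŋʒi]

no segment meets the rule's conditions; no change.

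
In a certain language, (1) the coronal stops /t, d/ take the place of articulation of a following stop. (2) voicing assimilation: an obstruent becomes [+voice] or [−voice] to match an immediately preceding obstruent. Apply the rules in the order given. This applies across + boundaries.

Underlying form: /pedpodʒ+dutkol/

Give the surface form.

Rule 1: /d/ before /p/ (labial) → [b]
Rule 1: /t/ before /k/ (velar) → [k]
After rule 1: pebpodʒ+dukkol
Rule 2: /p/ after /b/ (voiced) → [b]

[pebbodʒ+dukkol]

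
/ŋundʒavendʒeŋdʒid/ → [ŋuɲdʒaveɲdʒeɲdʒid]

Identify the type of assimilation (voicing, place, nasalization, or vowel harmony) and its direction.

place assimilation, regressive

/n/→[ɲ] /n/→[ɲ] /ŋ/→[ɲ].
Each target copies a feature from the following segment, so the direction is regressive.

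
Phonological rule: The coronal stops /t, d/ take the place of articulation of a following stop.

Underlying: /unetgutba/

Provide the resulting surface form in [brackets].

[unekgupba]

/t/ before /g/ (velar) → [k]
/t/ before /b/ (labial) → [p]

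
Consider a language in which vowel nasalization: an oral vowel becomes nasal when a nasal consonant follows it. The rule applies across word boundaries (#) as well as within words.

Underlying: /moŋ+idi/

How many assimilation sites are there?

/o/ before nasal /ŋ/ → [õ]
1 segment changes.

1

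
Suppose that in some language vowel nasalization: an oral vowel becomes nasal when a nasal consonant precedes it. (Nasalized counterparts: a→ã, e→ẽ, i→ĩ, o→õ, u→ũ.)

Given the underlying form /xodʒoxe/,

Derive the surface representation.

no segment meets the rule's conditions; no change.

[xodʒoxe]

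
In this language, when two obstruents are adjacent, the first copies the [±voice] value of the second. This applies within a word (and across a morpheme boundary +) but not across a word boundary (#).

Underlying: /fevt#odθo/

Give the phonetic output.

[feft#otθo]

/v/ before /t/ (voiceless) → [f]
/d/ before /θ/ (voiceless) → [t]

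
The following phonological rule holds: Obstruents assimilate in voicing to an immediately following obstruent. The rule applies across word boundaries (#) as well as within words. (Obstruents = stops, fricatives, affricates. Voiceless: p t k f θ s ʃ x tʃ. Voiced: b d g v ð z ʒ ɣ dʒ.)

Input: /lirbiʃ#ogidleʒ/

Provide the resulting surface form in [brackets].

no segment meets the rule's conditions; no change.

[lirbiʃ#ogidleʒ]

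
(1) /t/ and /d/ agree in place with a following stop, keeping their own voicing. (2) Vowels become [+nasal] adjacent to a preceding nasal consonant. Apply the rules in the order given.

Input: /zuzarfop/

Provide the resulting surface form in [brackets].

[zuzarfop]

Rule 1: no segment meets the rule's conditions; no change.
After rule 1: zuzarfop
Rule 2: no segment meets the rule's conditions; no change.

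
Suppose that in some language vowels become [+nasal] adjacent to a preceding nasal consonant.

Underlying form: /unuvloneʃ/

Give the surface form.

[unũvlonẽʃ]

/u/ after nasal /n/ → [ũ]
/e/ after nasal /n/ → [ẽ]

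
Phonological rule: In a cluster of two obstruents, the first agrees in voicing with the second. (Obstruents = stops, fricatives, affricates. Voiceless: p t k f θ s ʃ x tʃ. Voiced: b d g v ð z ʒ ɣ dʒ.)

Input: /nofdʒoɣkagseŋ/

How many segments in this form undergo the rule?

/f/ before /dʒ/ (voiced) → [v]
/ɣ/ before /k/ (voiceless) → [x]
/g/ before /s/ (voiceless) → [k]
3 segments change.

3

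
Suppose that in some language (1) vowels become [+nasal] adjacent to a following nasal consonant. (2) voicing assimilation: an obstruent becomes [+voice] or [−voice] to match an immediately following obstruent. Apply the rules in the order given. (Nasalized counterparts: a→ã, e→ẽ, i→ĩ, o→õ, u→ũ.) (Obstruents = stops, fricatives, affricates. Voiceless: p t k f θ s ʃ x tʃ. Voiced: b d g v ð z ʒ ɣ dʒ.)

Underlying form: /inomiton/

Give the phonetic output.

Rule 1: /i/ before nasal /n/ → [ĩ]
Rule 1: /o/ before nasal /m/ → [õ]
Rule 1: /o/ before nasal /n/ → [õ]
After rule 1: ĩnõmitõn
Rule 2: no segment meets the rule's conditions; no change.

[ĩnõmitõn]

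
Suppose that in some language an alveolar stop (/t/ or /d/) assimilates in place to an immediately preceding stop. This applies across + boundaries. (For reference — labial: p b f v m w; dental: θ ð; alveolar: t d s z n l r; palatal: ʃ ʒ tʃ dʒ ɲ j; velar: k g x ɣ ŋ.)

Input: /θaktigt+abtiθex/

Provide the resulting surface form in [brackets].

[θakkigk+abpiθex]

/t/ after /k/ (velar) → [k]
/t/ after /g/ (velar) → [k]
/t/ after /b/ (labial) → [p]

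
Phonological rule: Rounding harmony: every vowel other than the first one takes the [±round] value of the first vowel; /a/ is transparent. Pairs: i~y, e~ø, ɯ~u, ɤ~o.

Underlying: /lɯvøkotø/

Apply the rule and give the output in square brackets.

/ø/ harmonizes with /ɯ/ ([-round]) → [e]
/o/ harmonizes with /ɯ/ ([-round]) → [ɤ]
/ø/ harmonizes with /ɯ/ ([-round]) → [e]

[lɯvekɤte]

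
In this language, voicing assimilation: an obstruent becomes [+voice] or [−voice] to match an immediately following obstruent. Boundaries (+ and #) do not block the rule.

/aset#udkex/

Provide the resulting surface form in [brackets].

[aset#utkex]

/d/ before /k/ (voiceless) → [t]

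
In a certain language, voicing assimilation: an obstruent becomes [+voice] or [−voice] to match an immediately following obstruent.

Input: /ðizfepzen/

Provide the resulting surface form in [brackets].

/z/ before /f/ (voiceless) → [s]
/p/ before /z/ (voiced) → [b]

[ðisfebzen]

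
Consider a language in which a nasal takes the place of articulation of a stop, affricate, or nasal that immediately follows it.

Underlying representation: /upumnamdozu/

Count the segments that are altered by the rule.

2

/m/ before /n/ (alveolar) → [n]
/m/ before /d/ (alveolar) → [n]
2 segments change.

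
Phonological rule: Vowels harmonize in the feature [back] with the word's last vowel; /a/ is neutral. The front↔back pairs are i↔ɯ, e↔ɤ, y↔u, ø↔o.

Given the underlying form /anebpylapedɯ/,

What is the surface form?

/e/ harmonizes with /ɯ/ ([+back]) → [ɤ]
/y/ harmonizes with /ɯ/ ([+back]) → [u]
/e/ harmonizes with /ɯ/ ([+back]) → [ɤ]

[anɤbpulapɤdɯ]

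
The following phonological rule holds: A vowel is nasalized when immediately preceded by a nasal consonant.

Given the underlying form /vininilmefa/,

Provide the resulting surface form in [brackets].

/i/ after nasal /n/ → [ĩ]
/i/ after nasal /n/ → [ĩ]
/e/ after nasal /m/ → [ẽ]

[vinĩnĩlmẽfa]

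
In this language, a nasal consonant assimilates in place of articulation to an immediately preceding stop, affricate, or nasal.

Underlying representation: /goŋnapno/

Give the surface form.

[goŋŋapmo]

/n/ after /ŋ/ (velar) → [ŋ]
/n/ after /p/ (labial) → [m]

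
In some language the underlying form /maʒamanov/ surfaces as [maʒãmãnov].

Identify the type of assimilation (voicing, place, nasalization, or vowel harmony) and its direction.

nasalization, regressive

/a/→[ã] /a/→[ã].
Each target copies a feature from the following segment, so the direction is regressive.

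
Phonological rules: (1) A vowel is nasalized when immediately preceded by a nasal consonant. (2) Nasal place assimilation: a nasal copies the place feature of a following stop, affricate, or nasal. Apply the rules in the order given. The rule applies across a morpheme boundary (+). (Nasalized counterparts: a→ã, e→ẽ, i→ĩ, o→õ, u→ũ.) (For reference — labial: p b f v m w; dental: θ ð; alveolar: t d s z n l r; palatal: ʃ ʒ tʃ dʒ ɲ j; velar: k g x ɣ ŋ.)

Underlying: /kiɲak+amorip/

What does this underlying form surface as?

Rule 1: /a/ after nasal /ɲ/ → [ã]
Rule 1: /o/ after nasal /m/ → [õ]
After rule 1: kiɲãk+amõrip
Rule 2: no segment meets the rule's conditions; no change.

[kiɲãk+amõrip]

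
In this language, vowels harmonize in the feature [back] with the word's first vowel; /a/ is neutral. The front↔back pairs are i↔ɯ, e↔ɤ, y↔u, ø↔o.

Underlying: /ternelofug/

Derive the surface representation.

/o/ harmonizes with /e/ ([-back]) → [ø]
/u/ harmonizes with /e/ ([-back]) → [y]

[terneløfyg]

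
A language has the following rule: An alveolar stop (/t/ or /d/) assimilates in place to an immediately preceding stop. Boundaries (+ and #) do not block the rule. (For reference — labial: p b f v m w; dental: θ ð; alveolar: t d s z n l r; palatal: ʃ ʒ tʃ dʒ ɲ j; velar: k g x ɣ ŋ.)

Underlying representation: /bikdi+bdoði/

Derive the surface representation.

/d/ after /k/ (velar) → [g]
/d/ after /b/ (labial) → [b]

[bikgi+bboði]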